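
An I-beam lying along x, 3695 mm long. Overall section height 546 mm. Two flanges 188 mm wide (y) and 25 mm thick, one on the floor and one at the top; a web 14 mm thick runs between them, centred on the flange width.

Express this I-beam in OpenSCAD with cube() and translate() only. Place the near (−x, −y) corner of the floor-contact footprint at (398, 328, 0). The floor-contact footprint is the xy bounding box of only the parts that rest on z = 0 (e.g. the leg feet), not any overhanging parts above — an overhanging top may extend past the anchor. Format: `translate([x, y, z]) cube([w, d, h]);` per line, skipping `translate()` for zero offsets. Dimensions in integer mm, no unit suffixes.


translate([398, 328, 0]) cube([3695, 188, 25]);
translate([398, 415, 25]) cube([3695, 14, 496]);
translate([398, 328, 521]) cube([3695, 188, 25]);


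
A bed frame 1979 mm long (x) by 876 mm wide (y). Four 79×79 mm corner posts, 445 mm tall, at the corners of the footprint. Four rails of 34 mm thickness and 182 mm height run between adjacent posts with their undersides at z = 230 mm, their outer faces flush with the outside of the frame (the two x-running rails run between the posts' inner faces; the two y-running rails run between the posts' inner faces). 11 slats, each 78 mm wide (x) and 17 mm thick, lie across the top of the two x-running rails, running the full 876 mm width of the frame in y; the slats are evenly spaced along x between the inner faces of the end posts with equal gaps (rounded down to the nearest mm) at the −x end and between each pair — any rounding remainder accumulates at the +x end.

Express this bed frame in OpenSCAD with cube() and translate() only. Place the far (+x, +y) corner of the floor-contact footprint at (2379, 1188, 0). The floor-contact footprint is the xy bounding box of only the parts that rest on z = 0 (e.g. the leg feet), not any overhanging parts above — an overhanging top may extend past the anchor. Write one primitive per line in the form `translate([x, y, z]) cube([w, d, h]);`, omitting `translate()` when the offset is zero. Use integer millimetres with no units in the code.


translate([400, 312, 0]) cube([79, 79, 445]);
translate([400, 1109, 0]) cube([79, 79, 445]);
translate([2300, 312, 0]) cube([79, 79, 445]);
translate([2300, 1109, 0]) cube([79, 79, 445]);
translate([479, 312, 230]) cube([1821, 34, 182]);
translate([479, 1154, 230]) cube([1821, 34, 182]);
translate([400, 391, 230]) cube([34, 718, 182]);
translate([2345, 391, 230]) cube([34, 718, 182]);
translate([559, 312, 412]) cube([78, 876, 17]);
translate([717, 312, 412]) cube([78, 876, 17]);
translate([875, 312, 412]) cube([78, 876, 17]);
translate([1033, 312, 412]) cube([78, 876, 17]);
translate([1191, 312, 412]) cube([78, 876, 17]);
translate([1349, 312, 412]) cube([78, 876, 17]);
translate([1507, 312, 412]) cube([78, 876, 17]);
translate([1665, 312, 412]) cube([78, 876, 17]);
translate([1823, 312, 412]) cube([78, 876, 17]);
translate([1981, 312, 412]) cube([78, 876, 17]);
translate([2139, 312, 412]) cube([78, 876, 17]);


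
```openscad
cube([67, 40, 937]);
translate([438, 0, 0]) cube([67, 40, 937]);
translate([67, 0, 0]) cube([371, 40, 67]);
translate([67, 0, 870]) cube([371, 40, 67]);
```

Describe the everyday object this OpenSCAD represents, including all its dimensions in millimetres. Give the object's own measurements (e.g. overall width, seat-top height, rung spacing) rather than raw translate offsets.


A rectangular picture frame lying in the x–z plane (depth along y). The opening is 371 mm wide (x) by 803 mm tall (z), surrounded by a border 67 mm wide on all four sides. The frame is 40 mm deep and is made of two full-height vertical stiles with two horizontal rails fitted between them.


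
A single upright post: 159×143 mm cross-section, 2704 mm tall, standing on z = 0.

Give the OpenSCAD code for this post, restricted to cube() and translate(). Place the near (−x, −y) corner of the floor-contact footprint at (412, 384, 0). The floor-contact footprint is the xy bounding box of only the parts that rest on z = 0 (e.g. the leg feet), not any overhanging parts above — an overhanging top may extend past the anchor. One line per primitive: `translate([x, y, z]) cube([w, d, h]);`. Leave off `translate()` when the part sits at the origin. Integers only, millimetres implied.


translate([412, 384, 0]) cube([159, 143, 2704]);


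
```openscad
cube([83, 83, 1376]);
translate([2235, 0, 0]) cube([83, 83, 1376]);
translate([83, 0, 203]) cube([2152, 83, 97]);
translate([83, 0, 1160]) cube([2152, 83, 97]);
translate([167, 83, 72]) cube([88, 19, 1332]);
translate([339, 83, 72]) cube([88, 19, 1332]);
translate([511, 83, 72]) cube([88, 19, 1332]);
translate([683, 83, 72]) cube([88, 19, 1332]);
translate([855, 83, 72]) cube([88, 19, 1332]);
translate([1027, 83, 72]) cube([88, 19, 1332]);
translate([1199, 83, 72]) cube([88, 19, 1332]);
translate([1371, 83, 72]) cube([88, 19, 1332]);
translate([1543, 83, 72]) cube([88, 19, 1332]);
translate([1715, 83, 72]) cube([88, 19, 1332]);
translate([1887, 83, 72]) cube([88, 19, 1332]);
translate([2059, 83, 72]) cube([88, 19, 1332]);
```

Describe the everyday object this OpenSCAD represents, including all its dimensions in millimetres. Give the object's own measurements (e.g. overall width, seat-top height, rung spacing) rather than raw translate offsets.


A fence section. Two 83×83 mm posts, 1376 mm tall, stand on the floor with a clear span of 2152 mm between their inner faces. Two horizontal rails of 83×97 mm section span the gap between the posts with their undersides at z = 203 mm and z = 1160 mm, flush with the posts' −y face. 12 pickets, each 88 mm wide, 19 mm thick and 1332 mm tall, are fixed to the +y face of the rails with their bottoms at z = 72 mm, spaced across the span with a 84 mm gap after the −x post and between neighbouring pickets, with 88 mm left before the +x post.


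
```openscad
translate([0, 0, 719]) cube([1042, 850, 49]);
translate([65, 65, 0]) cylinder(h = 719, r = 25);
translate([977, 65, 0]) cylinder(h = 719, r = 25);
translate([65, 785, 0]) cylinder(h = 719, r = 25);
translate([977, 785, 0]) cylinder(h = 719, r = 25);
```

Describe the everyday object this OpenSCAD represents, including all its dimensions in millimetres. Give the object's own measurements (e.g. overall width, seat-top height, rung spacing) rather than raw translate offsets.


A rectangular dining table. The top is 1042×850×49 mm with its upper surface at z = 768 mm. It stands on four round legs of 50 mm diameter, each leg's bounding box inset 40 mm from the nearest pair of top edges, running from the floor to the underside of the top.


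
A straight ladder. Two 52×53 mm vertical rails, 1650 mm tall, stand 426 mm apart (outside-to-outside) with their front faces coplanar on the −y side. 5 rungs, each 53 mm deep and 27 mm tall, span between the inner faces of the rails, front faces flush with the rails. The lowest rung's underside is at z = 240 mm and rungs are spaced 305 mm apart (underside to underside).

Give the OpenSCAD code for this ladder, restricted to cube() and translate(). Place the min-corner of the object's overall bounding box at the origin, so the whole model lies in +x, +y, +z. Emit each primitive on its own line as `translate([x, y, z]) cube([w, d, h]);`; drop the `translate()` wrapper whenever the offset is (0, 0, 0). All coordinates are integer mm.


// rung span = 426 - 2*52 = 322
// rung[k] z = 240 + k*305
cube([52, 53, 1650]);
translate([374, 0, 0]) cube([52, 53, 1650]);
translate([52, 0, 240]) cube([322, 53, 27]);
translate([52, 0, 545]) cube([322, 53, 27]);
translate([52, 0, 850]) cube([322, 53, 27]);
translate([52, 0, 1155]) cube([322, 53, 27]);
translate([52, 0, 1460]) cube([322, 53, 27]);


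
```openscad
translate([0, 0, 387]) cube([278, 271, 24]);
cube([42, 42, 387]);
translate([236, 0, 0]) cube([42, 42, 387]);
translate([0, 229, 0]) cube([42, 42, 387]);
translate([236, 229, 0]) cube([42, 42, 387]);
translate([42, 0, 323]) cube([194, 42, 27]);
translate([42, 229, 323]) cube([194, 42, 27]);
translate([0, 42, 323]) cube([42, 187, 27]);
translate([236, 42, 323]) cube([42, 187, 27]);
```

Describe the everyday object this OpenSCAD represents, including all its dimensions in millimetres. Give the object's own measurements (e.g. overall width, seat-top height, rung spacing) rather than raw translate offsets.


A four-legged stool. The seat is a 278×271×24 mm slab whose top surface is at z = 411 mm; four square legs, each 42×42 mm in cross-section, run from the floor (z = 0) to the underside of the seat, each flush with a corner of the seat. Four stretchers, 42 mm wide and 27 mm tall, connect adjacent legs with their undersides at z = 323 mm, each running between the inner faces of the legs it joins and aligned with the legs' outer faces on the other axis.


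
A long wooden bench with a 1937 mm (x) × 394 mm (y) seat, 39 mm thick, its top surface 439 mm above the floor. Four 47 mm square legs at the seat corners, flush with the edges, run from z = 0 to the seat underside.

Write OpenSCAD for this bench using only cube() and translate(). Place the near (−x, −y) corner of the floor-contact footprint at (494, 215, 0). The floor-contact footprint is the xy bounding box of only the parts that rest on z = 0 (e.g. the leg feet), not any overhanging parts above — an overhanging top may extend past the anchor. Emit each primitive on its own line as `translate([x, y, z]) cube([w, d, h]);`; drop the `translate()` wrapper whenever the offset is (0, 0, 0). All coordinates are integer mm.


// leg_h = 439 − 39 = 400
translate([494, 215, 400]) cube([1937, 394, 39]);
translate([494, 215, 0]) cube([47, 47, 400]);
translate([494, 562, 0]) cube([47, 47, 400]);
translate([2384, 215, 0]) cube([47, 47, 400]);
translate([2384, 562, 0]) cube([47, 47, 400]);


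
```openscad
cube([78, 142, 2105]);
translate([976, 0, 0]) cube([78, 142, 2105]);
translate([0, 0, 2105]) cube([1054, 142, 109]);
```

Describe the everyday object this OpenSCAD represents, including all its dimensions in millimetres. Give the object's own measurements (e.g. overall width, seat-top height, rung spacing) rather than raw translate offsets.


A door frame. The clear opening is 898 mm wide and 2105 mm high. Two 78 mm wide jambs, 142 mm deep, stand either side of the opening from the floor to the top of the opening. A 109 mm thick head sits across the top of both jambs, spanning the full outside width of the frame.


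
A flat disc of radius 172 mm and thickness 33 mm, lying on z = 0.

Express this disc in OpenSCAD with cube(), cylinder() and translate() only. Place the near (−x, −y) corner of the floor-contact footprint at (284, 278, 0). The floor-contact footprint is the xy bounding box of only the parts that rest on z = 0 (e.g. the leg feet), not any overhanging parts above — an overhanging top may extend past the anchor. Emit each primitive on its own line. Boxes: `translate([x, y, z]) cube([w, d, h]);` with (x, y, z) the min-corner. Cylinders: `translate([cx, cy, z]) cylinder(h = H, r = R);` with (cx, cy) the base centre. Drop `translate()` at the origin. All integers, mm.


translate([456, 450, 0]) cylinder(h = 33, r = 172);


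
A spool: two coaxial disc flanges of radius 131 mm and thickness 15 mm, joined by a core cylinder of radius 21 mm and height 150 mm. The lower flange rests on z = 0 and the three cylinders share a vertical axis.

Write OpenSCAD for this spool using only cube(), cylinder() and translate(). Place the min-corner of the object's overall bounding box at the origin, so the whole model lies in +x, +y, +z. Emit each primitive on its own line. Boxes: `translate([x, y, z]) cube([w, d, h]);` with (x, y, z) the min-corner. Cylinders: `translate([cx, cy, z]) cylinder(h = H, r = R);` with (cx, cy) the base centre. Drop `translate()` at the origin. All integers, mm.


translate([131, 131, 0]) cylinder(h = 15, r = 131);
translate([131, 131, 15]) cylinder(h = 150, r = 21);
translate([131, 131, 165]) cylinder(h = 15, r = 131);


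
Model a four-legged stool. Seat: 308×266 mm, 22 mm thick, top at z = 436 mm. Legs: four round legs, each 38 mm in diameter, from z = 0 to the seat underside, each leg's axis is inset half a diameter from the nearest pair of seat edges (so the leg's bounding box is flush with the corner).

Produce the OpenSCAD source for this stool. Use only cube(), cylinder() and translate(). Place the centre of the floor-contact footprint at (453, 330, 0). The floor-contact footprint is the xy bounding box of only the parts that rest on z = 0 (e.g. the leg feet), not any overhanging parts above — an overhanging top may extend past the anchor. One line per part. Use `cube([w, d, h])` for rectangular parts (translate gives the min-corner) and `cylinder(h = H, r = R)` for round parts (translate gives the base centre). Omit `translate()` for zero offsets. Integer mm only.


translate([299, 197, 414]) cube([308, 266, 22]);
translate([318, 216, 0]) cylinder(h = 414, r = 19);
translate([588, 216, 0]) cylinder(h = 414, r = 19);
translate([318, 444, 0]) cylinder(h = 414, r = 19);
translate([588, 444, 0]) cylinder(h = 414, r = 19);


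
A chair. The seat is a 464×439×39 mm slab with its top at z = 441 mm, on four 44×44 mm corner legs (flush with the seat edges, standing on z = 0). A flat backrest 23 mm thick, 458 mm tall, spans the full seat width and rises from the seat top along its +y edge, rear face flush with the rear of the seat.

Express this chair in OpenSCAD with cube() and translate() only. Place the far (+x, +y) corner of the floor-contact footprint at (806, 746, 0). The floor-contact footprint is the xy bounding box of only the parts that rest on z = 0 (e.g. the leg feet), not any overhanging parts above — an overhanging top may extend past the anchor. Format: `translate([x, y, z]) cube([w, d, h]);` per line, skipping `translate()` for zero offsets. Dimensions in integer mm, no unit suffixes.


// leg_h = 441 - 39 = 402
translate([342, 307, 402]) cube([464, 439, 39]);
translate([342, 307, 0]) cube([44, 44, 402]);
translate([762, 307, 0]) cube([44, 44, 402]);
translate([342, 702, 0]) cube([44, 44, 402]);
translate([762, 702, 0]) cube([44, 44, 402]);
translate([342, 723, 441]) cube([464, 23, 458]);


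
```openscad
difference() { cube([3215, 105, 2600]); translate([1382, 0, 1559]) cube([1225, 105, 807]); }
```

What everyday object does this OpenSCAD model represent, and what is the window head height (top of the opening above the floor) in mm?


A wall with a window opening. The window head height is 2366 mm.

A wall with a rectangular opening subtracted — a window. Sill at z = 1559, opening 807 mm tall, so the head is at 1559 + 807 = 2366 mm.


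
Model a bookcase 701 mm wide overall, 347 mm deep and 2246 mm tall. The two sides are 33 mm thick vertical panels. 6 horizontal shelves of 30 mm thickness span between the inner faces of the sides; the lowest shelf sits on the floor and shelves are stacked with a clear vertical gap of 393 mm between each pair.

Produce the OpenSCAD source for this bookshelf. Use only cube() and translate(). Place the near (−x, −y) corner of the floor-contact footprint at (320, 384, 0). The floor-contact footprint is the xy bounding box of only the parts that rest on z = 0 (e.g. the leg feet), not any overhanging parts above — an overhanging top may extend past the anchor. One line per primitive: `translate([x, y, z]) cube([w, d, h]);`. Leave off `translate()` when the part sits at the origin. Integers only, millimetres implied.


translate([320, 384, 0]) cube([33, 347, 2246]);
translate([988, 384, 0]) cube([33, 347, 2246]);
translate([353, 384, 0]) cube([635, 347, 30]);
translate([353, 384, 423]) cube([635, 347, 30]);
translate([353, 384, 846]) cube([635, 347, 30]);
translate([353, 384, 1269]) cube([635, 347, 30]);
translate([353, 384, 1692]) cube([635, 347, 30]);
translate([353, 384, 2115]) cube([635, 347, 30]);


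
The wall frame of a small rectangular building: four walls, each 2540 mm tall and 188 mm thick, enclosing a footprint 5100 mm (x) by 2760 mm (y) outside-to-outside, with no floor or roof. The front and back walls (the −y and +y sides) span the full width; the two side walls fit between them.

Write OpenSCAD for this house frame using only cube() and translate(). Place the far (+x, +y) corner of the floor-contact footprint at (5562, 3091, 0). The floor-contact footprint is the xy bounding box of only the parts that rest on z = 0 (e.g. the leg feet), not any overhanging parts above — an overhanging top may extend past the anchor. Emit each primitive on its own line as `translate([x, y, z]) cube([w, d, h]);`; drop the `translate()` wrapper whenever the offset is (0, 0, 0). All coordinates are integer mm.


translate([462, 331, 0]) cube([5100, 188, 2540]);
translate([462, 2903, 0]) cube([5100, 188, 2540]);
translate([462, 519, 0]) cube([188, 2384, 2540]);
translate([5374, 519, 0]) cube([188, 2384, 2540]);


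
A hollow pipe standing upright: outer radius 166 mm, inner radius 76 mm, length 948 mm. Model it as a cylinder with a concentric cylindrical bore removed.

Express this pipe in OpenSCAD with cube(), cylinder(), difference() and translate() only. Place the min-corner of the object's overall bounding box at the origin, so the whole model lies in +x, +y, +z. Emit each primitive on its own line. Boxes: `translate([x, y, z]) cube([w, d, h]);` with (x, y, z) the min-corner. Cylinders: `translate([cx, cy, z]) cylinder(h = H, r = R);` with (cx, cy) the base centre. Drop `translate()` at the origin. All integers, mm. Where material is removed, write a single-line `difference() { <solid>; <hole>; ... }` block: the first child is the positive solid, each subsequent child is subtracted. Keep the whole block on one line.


difference() { translate([166, 166, 0]) cylinder(h = 948, r = 166); translate([166, 166, 0]) cylinder(h = 948, r = 76); }


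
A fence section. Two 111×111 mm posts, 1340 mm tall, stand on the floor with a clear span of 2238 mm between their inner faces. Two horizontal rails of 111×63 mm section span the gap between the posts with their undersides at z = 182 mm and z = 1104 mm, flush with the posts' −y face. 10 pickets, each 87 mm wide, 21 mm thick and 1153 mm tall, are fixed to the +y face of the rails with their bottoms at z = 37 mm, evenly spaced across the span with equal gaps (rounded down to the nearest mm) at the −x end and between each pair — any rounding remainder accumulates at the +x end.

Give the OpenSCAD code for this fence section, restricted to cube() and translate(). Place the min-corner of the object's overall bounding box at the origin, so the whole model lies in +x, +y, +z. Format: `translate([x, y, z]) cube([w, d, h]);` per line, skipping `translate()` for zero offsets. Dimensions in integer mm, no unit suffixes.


cube([111, 111, 1340]);
translate([2349, 0, 0]) cube([111, 111, 1340]);
translate([111, 0, 182]) cube([2238, 111, 63]);
translate([111, 0, 1104]) cube([2238, 111, 63]);
translate([235, 111, 37]) cube([87, 21, 1153]);
translate([446, 111, 37]) cube([87, 21, 1153]);
translate([657, 111, 37]) cube([87, 21, 1153]);
translate([868, 111, 37]) cube([87, 21, 1153]);
translate([1079, 111, 37]) cube([87, 21, 1153]);
translate([1290, 111, 37]) cube([87, 21, 1153]);
translate([1501, 111, 37]) cube([87, 21, 1153]);
translate([1712, 111, 37]) cube([87, 21, 1153]);
translate([1923, 111, 37]) cube([87, 21, 1153]);
translate([2134, 111, 37]) cube([87, 21, 1153]);


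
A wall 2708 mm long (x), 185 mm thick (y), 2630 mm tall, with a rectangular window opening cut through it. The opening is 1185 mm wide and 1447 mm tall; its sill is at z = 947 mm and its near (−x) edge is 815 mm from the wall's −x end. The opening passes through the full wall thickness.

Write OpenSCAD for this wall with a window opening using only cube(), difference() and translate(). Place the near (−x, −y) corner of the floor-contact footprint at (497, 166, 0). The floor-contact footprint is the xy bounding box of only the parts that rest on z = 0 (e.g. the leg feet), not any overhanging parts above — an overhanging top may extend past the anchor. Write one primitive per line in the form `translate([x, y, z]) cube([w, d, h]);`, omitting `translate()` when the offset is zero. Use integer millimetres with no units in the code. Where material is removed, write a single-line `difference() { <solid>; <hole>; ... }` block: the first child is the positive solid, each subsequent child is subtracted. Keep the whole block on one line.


difference() { translate([497, 166, 0]) cube([2708, 185, 2630]); translate([1312, 166, 947]) cube([1185, 185, 1447]); }


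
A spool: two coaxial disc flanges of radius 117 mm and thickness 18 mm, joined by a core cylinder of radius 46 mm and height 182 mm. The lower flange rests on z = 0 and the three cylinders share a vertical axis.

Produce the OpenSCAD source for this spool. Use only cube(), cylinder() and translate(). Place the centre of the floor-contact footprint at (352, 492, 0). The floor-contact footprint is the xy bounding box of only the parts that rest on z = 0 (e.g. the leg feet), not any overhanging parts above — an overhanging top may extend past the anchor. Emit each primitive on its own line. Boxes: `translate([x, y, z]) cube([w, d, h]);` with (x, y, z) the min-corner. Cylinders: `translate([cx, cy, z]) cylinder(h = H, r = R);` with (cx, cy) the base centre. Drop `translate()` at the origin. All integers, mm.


translate([352, 492, 0]) cylinder(h = 18, r = 117);
translate([352, 492, 18]) cylinder(h = 182, r = 46);
translate([352, 492, 200]) cylinder(h = 18, r = 117);


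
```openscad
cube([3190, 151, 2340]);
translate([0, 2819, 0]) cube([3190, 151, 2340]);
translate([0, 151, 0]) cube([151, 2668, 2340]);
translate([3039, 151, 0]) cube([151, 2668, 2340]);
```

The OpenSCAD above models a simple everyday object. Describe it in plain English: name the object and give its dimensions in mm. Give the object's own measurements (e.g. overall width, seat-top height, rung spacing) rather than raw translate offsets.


The wall frame of a small rectangular building: four walls, each 2340 mm tall and 151 mm thick, enclosing a footprint 3190 mm (x) by 2970 mm (y) outside-to-outside, with no floor or roof. The front and back walls (the −y and +y sides) span the full width; the two side walls fit between them.


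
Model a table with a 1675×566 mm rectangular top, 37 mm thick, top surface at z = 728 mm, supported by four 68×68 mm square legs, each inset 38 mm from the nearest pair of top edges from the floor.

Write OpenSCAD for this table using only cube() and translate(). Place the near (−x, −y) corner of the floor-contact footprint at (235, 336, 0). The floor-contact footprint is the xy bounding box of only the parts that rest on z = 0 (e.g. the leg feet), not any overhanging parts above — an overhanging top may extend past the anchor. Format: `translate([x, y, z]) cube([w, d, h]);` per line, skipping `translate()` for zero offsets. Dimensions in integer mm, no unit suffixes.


translate([197, 298, 691]) cube([1675, 566, 37]);
translate([235, 336, 0]) cube([68, 68, 691]);
translate([1766, 336, 0]) cube([68, 68, 691]);
translate([235, 758, 0]) cube([68, 68, 691]);
translate([1766, 758, 0]) cube([68, 68, 691]);


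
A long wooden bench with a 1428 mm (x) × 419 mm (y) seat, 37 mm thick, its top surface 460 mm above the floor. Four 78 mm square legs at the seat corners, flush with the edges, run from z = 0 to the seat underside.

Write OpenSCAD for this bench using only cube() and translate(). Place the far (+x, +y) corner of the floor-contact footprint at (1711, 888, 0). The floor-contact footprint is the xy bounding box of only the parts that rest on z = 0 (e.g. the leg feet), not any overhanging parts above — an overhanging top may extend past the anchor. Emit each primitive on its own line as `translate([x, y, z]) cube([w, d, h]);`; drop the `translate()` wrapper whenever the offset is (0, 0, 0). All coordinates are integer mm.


translate([283, 469, 423]) cube([1428, 419, 37]);
translate([283, 469, 0]) cube([78, 78, 423]);
translate([283, 810, 0]) cube([78, 78, 423]);
translate([1633, 469, 0]) cube([78, 78, 423]);
translate([1633, 810, 0]) cube([78, 78, 423]);


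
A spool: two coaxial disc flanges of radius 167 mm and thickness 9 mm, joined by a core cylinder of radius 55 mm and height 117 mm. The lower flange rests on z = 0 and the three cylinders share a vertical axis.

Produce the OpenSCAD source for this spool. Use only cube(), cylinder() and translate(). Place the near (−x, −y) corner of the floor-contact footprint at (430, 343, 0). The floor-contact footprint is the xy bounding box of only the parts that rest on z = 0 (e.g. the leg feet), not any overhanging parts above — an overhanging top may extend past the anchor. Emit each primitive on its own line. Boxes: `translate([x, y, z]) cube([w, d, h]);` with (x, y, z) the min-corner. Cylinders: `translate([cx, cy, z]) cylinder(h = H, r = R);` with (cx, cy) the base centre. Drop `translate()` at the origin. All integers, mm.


translate([597, 510, 0]) cylinder(h = 9, r = 167);
translate([597, 510, 9]) cylinder(h = 117, r = 55);
translate([597, 510, 126]) cylinder(h = 9, r = 167);


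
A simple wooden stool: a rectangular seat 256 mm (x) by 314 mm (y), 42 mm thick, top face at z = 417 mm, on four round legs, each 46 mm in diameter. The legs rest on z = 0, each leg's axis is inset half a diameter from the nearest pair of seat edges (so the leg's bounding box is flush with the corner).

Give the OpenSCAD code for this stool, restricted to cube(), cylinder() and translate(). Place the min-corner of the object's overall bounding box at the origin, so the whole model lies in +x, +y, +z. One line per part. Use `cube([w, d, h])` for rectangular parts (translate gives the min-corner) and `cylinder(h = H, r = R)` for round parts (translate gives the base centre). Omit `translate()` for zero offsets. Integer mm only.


translate([0, 0, 375]) cube([256, 314, 42]);
translate([23, 23, 0]) cylinder(h = 375, r = 23);
translate([233, 23, 0]) cylinder(h = 375, r = 23);
translate([23, 291, 0]) cylinder(h = 375, r = 23);
translate([233, 291, 0]) cylinder(h = 375, r = 23);


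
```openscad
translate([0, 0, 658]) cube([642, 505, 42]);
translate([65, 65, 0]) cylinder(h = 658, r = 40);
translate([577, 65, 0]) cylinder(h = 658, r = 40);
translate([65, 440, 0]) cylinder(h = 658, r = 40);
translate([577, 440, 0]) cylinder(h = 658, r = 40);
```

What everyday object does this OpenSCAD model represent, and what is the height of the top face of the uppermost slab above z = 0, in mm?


A table. The table height is 700 mm.

A 642×505×42 slab sits at z = 658 on four Ø80 mm round legs — a table. The top surface is at 658 + 42 = 700 mm.


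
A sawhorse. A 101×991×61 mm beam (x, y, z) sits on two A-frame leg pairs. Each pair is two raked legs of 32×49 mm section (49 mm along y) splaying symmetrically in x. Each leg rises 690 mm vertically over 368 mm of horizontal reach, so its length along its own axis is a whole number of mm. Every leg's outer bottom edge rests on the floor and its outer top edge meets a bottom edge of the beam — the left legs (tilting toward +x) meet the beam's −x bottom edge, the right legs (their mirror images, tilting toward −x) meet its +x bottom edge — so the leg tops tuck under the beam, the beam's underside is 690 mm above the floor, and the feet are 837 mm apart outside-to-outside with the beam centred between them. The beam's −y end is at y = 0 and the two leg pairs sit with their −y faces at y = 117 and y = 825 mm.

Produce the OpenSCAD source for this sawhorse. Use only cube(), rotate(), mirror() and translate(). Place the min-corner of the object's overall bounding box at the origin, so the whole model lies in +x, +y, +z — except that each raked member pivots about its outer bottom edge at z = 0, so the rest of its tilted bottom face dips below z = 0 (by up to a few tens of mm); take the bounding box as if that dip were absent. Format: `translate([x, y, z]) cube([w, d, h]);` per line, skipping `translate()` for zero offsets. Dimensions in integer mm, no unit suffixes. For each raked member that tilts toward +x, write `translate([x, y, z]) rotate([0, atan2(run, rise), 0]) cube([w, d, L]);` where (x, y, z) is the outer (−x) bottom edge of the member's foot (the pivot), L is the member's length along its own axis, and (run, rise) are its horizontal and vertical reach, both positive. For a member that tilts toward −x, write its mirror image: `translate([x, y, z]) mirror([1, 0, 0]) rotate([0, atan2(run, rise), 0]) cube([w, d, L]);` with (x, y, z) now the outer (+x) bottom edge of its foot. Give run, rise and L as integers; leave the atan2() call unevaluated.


// leg length = √(368² + 690²) = 782
// right-leg outer foot x = 2·368 + 101 = 837
// beam min-corner = (368, 0, 690)
translate([368, 0, 690]) cube([101, 991, 61]);
translate([0, 117, 0]) rotate([0, atan2(368, 690), 0]) cube([32, 49, 782]);
translate([837, 117, 0]) mirror([1, 0, 0]) rotate([0, atan2(368, 690), 0]) cube([32, 49, 782]);
translate([0, 825, 0]) rotate([0, atan2(368, 690), 0]) cube([32, 49, 782]);
translate([837, 825, 0]) mirror([1, 0, 0]) rotate([0, atan2(368, 690), 0]) cube([32, 49, 782]);


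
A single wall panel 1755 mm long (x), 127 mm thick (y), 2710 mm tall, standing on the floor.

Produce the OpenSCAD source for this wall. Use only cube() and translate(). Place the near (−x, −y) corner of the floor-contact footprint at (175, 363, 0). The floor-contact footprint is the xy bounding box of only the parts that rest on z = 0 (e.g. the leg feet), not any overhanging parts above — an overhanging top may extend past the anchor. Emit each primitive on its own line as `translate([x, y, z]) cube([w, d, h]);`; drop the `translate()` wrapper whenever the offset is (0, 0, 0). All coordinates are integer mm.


translate([175, 363, 0]) cube([1755, 127, 2710]);


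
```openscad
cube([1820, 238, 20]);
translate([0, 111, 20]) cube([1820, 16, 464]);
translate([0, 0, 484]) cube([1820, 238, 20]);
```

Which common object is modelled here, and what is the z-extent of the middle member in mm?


An I-beam. The web height is 464 mm.

Two wide flanges with a thin centred web — an I-beam. Overall 504 mm minus two 20 mm flanges gives a web of 504 − 2·20 = 464 mm.


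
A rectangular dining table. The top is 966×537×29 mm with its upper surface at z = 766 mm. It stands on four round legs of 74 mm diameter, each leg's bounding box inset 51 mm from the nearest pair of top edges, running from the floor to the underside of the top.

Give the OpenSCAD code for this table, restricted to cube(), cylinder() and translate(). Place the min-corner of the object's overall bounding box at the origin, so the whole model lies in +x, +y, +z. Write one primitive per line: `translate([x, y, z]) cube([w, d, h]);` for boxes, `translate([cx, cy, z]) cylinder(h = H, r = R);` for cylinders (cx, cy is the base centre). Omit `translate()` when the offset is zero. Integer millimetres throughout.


translate([0, 0, 737]) cube([966, 537, 29]);
translate([88, 88, 0]) cylinder(h = 737, r = 37);
translate([878, 88, 0]) cylinder(h = 737, r = 37);
translate([88, 449, 0]) cylinder(h = 737, r = 37);
translate([878, 449, 0]) cylinder(h = 737, r = 37);


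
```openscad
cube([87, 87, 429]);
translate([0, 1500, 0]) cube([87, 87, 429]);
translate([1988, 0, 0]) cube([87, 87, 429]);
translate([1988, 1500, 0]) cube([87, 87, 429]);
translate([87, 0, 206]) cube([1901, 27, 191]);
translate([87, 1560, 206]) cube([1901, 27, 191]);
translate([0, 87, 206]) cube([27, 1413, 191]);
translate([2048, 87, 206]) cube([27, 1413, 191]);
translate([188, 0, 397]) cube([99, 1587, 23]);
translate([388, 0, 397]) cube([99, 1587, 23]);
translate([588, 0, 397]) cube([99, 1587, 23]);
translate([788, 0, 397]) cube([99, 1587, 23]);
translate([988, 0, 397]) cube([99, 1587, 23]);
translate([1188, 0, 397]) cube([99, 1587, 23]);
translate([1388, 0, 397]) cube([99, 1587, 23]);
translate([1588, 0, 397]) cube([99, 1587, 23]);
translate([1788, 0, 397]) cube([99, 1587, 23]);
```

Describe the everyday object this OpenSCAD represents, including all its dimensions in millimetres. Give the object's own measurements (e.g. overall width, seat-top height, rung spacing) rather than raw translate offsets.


A bed frame 2075 mm long (x) by 1587 mm wide (y). Four 87×87 mm corner posts, 429 mm tall, at the corners of the footprint. Four rails of 27 mm thickness and 191 mm height run between adjacent posts with their undersides at z = 206 mm, their outer faces flush with the outside of the frame (the two x-running rails run between the posts' inner faces; the two y-running rails run between the posts' inner faces). 9 slats, each 99 mm wide (x) and 23 mm thick, lie across the top of the two x-running rails, running the full 1587 mm width of the frame in y; along x they sit between the end posts with a 101 mm gap after the −x posts and between neighbouring slats and before the +x posts.


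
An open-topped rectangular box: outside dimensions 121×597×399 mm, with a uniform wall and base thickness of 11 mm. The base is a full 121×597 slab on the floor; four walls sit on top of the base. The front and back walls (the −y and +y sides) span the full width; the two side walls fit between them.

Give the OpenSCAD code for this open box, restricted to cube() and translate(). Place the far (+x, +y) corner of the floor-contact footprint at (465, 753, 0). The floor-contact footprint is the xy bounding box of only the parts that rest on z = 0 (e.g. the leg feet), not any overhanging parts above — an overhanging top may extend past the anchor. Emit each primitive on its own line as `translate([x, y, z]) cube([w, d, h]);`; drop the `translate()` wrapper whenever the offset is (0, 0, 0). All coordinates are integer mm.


translate([344, 156, 0]) cube([121, 597, 11]);
translate([344, 156, 11]) cube([121, 11, 388]);
translate([344, 742, 11]) cube([121, 11, 388]);
translate([344, 167, 11]) cube([11, 575, 388]);
translate([454, 167, 11]) cube([11, 575, 388]);


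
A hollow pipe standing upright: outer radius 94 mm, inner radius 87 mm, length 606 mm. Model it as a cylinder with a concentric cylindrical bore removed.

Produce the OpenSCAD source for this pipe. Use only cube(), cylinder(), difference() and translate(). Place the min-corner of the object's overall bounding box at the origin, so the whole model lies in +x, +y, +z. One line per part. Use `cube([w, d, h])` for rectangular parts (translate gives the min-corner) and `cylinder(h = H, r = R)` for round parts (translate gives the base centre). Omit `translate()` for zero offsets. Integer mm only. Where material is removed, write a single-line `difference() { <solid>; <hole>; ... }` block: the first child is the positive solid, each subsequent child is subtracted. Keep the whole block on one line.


difference() { translate([94, 94, 0]) cylinder(h = 606, r = 94); translate([94, 94, 0]) cylinder(h = 606, r = 87); }


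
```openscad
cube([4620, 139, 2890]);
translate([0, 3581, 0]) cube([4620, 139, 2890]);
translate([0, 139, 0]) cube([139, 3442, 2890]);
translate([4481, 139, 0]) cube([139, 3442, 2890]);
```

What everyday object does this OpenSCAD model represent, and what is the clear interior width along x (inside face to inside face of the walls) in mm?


A house (or room) frame. The interior width is 4342 mm.

Four 2890 mm walls enclosing a rectangle with no floor or roof — a room or house frame. Outside width is 4620 mm and wall thickness is 139 mm, so the interior width is 4620 − 2 × 139 = 4342 mm.


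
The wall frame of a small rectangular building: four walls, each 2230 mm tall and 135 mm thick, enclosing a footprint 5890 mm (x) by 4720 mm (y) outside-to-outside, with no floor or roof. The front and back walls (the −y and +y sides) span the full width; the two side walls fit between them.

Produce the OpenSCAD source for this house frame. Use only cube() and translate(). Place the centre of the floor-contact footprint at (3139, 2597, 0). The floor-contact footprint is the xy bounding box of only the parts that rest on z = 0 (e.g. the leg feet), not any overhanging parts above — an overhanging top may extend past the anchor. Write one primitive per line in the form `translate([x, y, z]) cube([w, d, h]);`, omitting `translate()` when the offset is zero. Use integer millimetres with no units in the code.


translate([194, 237, 0]) cube([5890, 135, 2230]);
translate([194, 4822, 0]) cube([5890, 135, 2230]);
translate([194, 372, 0]) cube([135, 4450, 2230]);
translate([5949, 372, 0]) cube([135, 4450, 2230]);


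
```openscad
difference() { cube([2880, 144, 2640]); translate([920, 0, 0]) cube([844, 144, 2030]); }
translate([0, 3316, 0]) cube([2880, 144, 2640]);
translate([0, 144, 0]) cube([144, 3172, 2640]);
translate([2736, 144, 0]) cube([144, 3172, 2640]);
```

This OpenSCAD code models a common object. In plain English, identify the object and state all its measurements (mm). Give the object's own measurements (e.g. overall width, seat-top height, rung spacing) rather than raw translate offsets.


A single room: four walls, each 2640 mm tall and 144 mm thick, enclosing an outside footprint 2880×3460 mm (x × y), no floor or roof. The front and back walls (−y and +y sides) run the full x-width; the side walls fit between their inner faces. A door opening 844 mm wide and 2030 mm tall is cut through the front wall from the floor up, its −x edge 920 mm from the wall's −x end.


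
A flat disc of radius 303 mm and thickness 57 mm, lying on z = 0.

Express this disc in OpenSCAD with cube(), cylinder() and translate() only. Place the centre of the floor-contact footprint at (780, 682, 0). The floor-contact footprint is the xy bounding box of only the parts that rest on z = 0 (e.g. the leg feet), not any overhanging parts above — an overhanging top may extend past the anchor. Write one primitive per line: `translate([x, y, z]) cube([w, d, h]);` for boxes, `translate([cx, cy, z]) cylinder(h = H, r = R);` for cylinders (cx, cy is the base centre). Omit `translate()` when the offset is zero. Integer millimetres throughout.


translate([780, 682, 0]) cylinder(h = 57, r = 303);


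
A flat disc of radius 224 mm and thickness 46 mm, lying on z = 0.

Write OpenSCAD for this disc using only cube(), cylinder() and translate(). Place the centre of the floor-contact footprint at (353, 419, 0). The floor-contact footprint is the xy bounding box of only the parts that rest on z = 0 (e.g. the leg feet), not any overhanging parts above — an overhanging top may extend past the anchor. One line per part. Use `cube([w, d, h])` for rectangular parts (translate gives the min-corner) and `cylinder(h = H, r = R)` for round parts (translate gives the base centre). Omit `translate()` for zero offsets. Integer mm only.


translate([353, 419, 0]) cylinder(h = 46, r = 224);


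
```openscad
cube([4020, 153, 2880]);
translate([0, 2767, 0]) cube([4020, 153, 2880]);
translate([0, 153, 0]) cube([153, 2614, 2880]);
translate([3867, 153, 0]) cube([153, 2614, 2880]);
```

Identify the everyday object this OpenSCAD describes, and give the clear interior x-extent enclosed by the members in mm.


A house (or room) frame. The interior width is 3714 mm.

Four 2880 mm walls enclosing a rectangle with no floor or roof — a room or house frame. Outside width is 4020 mm and wall thickness is 153 mm, so the interior width is 4020 − 2 × 153 = 3714 mm.


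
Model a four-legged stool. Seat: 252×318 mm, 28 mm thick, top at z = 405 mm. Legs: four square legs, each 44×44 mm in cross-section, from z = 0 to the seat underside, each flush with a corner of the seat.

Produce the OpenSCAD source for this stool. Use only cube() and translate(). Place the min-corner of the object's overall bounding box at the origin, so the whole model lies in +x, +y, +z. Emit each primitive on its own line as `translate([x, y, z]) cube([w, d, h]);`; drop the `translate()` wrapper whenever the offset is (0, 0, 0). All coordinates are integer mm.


// leg_h = 405 - 28 = 377
translate([0, 0, 377]) cube([252, 318, 28]);
cube([44, 44, 377]);
translate([208, 0, 0]) cube([44, 44, 377]);
translate([0, 274, 0]) cube([44, 44, 377]);
translate([208, 274, 0]) cube([44, 44, 377]);
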